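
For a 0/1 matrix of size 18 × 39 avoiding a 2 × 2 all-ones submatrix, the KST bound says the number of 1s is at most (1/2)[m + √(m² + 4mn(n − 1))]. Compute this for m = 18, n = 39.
z(18, 39; 2, 2) ≤ (1/2)[18 + √(18² + 4·18·39·38)] = (1/2)[18 + √107028] = 172.5757

Kővári–Sós–Turán: let r_1, ..., r_18 be the row sums and z = Σ r_i the total number of 1s. Each pair of columns can share at most one row with both entries 1 (else a 2×2 all-ones block appears), so Σ_i C(r_i, 2) ≤ C(39, 2) = 741. By convexity Σ_i C(r_i, 2) ≥ 18·C(z/18, 2) = z(z − 18)/(2·18), giving z² − 18z − 18·39·38 ≤ 0 and hence z ≤ (1/2)[18 + √(324 + 4·26676)] = (1/2)[18 + √107028] ≈ (1/2)(18 + 327.1513) = 172.5757.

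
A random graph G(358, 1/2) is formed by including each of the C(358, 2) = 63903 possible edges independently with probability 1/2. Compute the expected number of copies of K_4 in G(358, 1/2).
E[# K_4] = C(358, 4) · (1/2)^C(4, 2) = 673005095 / 2^6 = 10515704.609375

For each 4-subset S of vertices (there are C(358, 4) = 673005095 such S), let X_S = 1 if S induces a K_4 (all C(4, 2) = 6 edges present). Then P(X_S = 1) = (1/2)^6 = 1/64. By linearity of expectation, E[# K_4] = C(358, 4) · (1/2)^6 = 673005095 / 64 = 10515704.609375.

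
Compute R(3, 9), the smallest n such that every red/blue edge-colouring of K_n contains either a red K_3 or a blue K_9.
R(3, 9) = 36

Lower bound: an explicit 2-colouring of K_{35} (typically a Paley-type or other structured construction) avoids a red K_3 and a blue K_9, showing R(3, 9) > 35.
Upper bound: the simple Erdős–Szekeres recurrence only gives R(3, 9) ≤ 37; the tight bound R(3, 9) ≤ 36 requires a sharper case analysis (or computer search) of 2-colourings of K_{36}.
Hence R(3, 9) = 36.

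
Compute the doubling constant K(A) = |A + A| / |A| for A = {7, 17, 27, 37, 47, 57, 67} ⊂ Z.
K = |A + A| / |A| = 13/7

Enumerate A + A = {a + b : a, b ∈ A}. With |A| = 7, there are |A|^2 = 49 ordered sum pairs; collecting distinct values, A + A = {14, 24, 34, 44, 54, 64, 74, 84, 94, 104, 114, 124, 134}, so |A + A| = 13. Thus K = 13/7. Here |A + A| = 2|A| − 1 = 13, the minimum possible — so K = 13/7 is minimal, which holds iff A is an arithmetic progression.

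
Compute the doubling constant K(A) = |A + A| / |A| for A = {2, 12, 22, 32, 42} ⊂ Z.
K = |A + A| / |A| = 9/5

Enumerate A + A = {a + b : a, b ∈ A}. With |A| = 5, there are |A|^2 = 25 ordered sum pairs; collecting distinct values, A + A = {4, 14, 24, 34, 44, 54, 64, 74, 84}, so |A + A| = 9. Thus K = 9/5. Here |A + A| = 2|A| − 1 = 9, the minimum possible — so K = 9/5 is minimal, which holds iff A is an arithmetic progression.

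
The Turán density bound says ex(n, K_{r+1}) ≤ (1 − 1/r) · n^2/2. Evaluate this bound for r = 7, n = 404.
Turán density bound = (6/7) · 404^2/2 = 489648/7 ≈ 69949.7143

Turán's theorem: ex(n, K_{r+1}) is achieved by the complete r-partite Turán graph T(n, r) with parts as balanced as possible, and is at most (1 − 1/r) · n^2/2. For r = 7, n = 404: the density bound is (6/7) · 163216/2 = 489648/7 ≈ 69949.7143. The integer-valued extremum is e(T(404, 7)) = 69949, which is strictly less than the density bound 489648/7 since 7 ∤ 404 (the parts of T(404, 7) cannot all be equal).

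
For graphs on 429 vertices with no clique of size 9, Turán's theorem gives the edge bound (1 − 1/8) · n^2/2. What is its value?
Turán density bound = (7/8) · 429^2/2 = 1288287/16 ≈ 80517.9375

Turán's theorem: ex(n, K_{r+1}) is achieved by the complete r-partite Turán graph T(n, r) with parts as balanced as possible, and is at most (1 − 1/r) · n^2/2. For r = 8, n = 429: the density bound is (7/8) · 184041/2 = 1288287/16 ≈ 80517.9375. The integer-valued extremum is e(T(429, 8)) = 80517, which is strictly less than the density bound 1288287/16 since 8 ∤ 429 (the parts of T(429, 8) cannot all be equal).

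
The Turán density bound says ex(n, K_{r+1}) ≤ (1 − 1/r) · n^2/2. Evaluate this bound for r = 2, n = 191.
Turán density bound = (1/2) · 191^2/2 = 36481/4 ≈ 9120.25

Turán's theorem: ex(n, K_{r+1}) is achieved by the complete r-partite Turán graph T(n, r) with parts as balanced as possible, and is at most (1 − 1/r) · n^2/2. For r = 2, n = 191: the density bound is (1/2) · 36481/2 = 36481/4 ≈ 9120.25. The integer-valued extremum is e(T(191, 2)) = 9120, which is strictly less than the density bound 36481/4 since 2 ∤ 191 (the parts of T(191, 2) cannot all be equal).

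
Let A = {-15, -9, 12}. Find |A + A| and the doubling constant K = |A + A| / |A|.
K = |A + A| / |A| = 6/3 = 2

Enumerate A + A = {a + b : a, b ∈ A}. With |A| = 3, there are |A|^2 = 9 ordered sum pairs; collecting distinct values, A + A = {-30, -24, -18, -3, 3, 24}, so |A + A| = 6. Thus K = 6/3 = 2. For comparison, the minimum possible |A + A| over all 3-element sets is 2·3 − 1 = 5 (so min K = 5/3), attained only by arithmetic progressions.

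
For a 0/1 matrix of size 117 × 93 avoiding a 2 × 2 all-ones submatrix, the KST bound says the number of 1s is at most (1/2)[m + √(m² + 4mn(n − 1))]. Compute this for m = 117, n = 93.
z(117, 93; 2, 2) ≤ (1/2)[117 + √(117² + 4·117·93·92)] = (1/2)[117 + √4017897] = 1060.7346

Kővári–Sós–Turán: let r_1, ..., r_117 be the row sums and z = Σ r_i the total number of 1s. Each pair of columns can share at most one row with both entries 1 (else a 2×2 all-ones block appears), so Σ_i C(r_i, 2) ≤ C(93, 2) = 4278. By convexity Σ_i C(r_i, 2) ≥ 117·C(z/117, 2) = z(z − 117)/(2·117), giving z² − 117z − 117·93·92 ≤ 0 and hence z ≤ (1/2)[117 + √(13689 + 4·1001052)] = (1/2)[117 + √4017897] ≈ (1/2)(117 + 2004.4693) = 1060.7346.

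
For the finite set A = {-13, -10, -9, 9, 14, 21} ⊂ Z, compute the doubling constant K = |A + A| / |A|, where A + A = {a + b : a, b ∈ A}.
K = |A + A| / |A| = 21/6 = 7/2

Enumerate A + A = {a + b : a, b ∈ A}. With |A| = 6, there are |A|^2 = 36 ordered sum pairs; collecting distinct values, A + A = {-26, -23, -22, -20, -19, -18, -4, -1, 0, 1, 4, 5, 8, 11, 12, 18, 23, 28, 30, 35, 42}, so |A + A| = 21. Thus K = 21/6 = 7/2. For comparison, the minimum possible |A + A| over all 6-element sets is 2·6 − 1 = 11 (so min K = 11/6), attained only by arithmetic progressions.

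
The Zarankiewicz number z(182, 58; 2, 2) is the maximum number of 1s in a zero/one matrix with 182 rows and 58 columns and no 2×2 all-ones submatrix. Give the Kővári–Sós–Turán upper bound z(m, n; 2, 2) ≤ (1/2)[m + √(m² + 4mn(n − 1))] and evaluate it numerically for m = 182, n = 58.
z(182, 58; 2, 2) ≤ (1/2)[182 + √(182² + 4·182·58·57)] = (1/2)[182 + √2439892] = 872.0077

Kővári–Sós–Turán: let r_1, ..., r_182 be the row sums and z = Σ r_i the total number of 1s. Each pair of columns can share at most one row with both entries 1 (else a 2×2 all-ones block appears), so Σ_i C(r_i, 2) ≤ C(58, 2) = 1653. By convexity Σ_i C(r_i, 2) ≥ 182·C(z/182, 2) = z(z − 182)/(2·182), giving z² − 182z − 182·58·57 ≤ 0 and hence z ≤ (1/2)[182 + √(33124 + 4·601692)] = (1/2)[182 + √2439892] ≈ (1/2)(182 + 1562.0154) = 872.0077.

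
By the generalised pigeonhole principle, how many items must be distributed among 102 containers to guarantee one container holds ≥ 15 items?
n = (15 − 1)·102 + 1 = 1429

By the generalised pigeonhole principle, to guarantee some box contains ≥ r objects we need more than (r − 1) · k objects total. Threshold: n = (r − 1) · k + 1. With r = 15 and k = 102: n = 14 · 102 + 1 = 1428 + 1 = 1429. For n = 1428 = 14 · 102, we can put exactly 14 objects in every box, avoiding 15 in any single one — so 1429 is tight.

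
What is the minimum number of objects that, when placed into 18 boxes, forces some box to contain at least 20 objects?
n = (20 − 1)·18 + 1 = 343

By the generalised pigeonhole principle, to guarantee some box contains ≥ r objects we need more than (r − 1) · k objects total. Threshold: n = (r − 1) · k + 1. With r = 20 and k = 18: n = 19 · 18 + 1 = 342 + 1 = 343. For n = 342 = 19 · 18, we can put exactly 19 objects in every box, avoiding 20 in any single one — so 343 is tight.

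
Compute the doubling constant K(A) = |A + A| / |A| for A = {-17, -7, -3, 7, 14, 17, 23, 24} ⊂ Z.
K = |A + A| / |A| = 30/8 = 15/4

Enumerate A + A = {a + b : a, b ∈ A}. With |A| = 8, there are |A|^2 = 64 ordered sum pairs; collecting distinct values, A + A = {-34, -24, -20, -14, -10, -6, -3, 0, 4, 6, 7, 10, 11, 14, 16, 17, 20, 21, 24, 28, 30, 31, 34, 37, 38, 40, 41, 46, 47, 48}, so |A + A| = 30. Thus K = 30/8 = 15/4. For comparison, the minimum possible |A + A| over all 8-element sets is 2·8 − 1 = 15 (so min K = 15/8), attained only by arithmetic progressions.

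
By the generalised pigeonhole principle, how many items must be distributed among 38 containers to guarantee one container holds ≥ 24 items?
n = (24 − 1)·38 + 1 = 875

By the generalised pigeonhole principle, to guarantee some box contains ≥ r objects we need more than (r − 1) · k objects total. Threshold: n = (r − 1) · k + 1. With r = 24 and k = 38: n = 23 · 38 + 1 = 874 + 1 = 875. For n = 874 = 23 · 38, we can put exactly 23 objects in every box, avoiding 24 in any single one — so 875 is tight.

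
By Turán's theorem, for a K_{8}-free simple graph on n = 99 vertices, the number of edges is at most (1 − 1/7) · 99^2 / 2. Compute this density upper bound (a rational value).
Turán density bound = (6/7) · 99^2/2 = 29403/7 ≈ 4200.4286

Turán's theorem: ex(n, K_{r+1}) is achieved by the complete r-partite Turán graph T(n, r) with parts as balanced as possible, and is at most (1 − 1/r) · n^2/2. For r = 7, n = 99: the density bound is (6/7) · 9801/2 = 29403/7 ≈ 4200.4286. The integer-valued extremum is e(T(99, 7)) = 4200, which is strictly less than the density bound 29403/7 since 7 ∤ 99 (the parts of T(99, 7) cannot all be equal).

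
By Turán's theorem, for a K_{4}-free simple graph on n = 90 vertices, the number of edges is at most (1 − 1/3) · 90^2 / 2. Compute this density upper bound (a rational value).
Turán density bound = (2/3) · 90^2/2 = 2700

Turán's theorem: ex(n, K_{r+1}) is achieved by the complete r-partite Turán graph T(n, r) with parts as balanced as possible, and is at most (1 − 1/r) · n^2/2. For r = 3, n = 90: the density bound is (2/3) · 8100/2 = 2700. Since 3 ∣ 90, the Turán graph T(90, 3) has parts of equal size 30, and its edge count e(T(90, 3)) = 2700 attains the density bound exactly.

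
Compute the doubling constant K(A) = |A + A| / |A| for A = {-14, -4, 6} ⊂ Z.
K = |A + A| / |A| = 5/3

Enumerate A + A = {a + b : a, b ∈ A}. With |A| = 3, there are |A|^2 = 9 ordered sum pairs; collecting distinct values, A + A = {-28, -18, -8, 2, 12}, so |A + A| = 5. Thus K = 5/3. Here |A + A| = 2|A| − 1 = 5, the minimum possible — so K = 5/3 is minimal, which holds iff A is an arithmetic progression.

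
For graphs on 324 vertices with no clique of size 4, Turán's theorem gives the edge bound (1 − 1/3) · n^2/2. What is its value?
Turán density bound = (2/3) · 324^2/2 = 34992

Turán's theorem: ex(n, K_{r+1}) is achieved by the complete r-partite Turán graph T(n, r) with parts as balanced as possible, and is at most (1 − 1/r) · n^2/2. For r = 3, n = 324: the density bound is (2/3) · 104976/2 = 34992. Since 3 ∣ 324, the Turán graph T(324, 3) has parts of equal size 108, and its edge count e(T(324, 3)) = 34992 attains the density bound exactly.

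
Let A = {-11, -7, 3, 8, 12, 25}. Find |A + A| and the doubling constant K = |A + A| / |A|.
K = |A + A| / |A| = 20/6 = 10/3

Enumerate A + A = {a + b : a, b ∈ A}. With |A| = 6, there are |A|^2 = 36 ordered sum pairs; collecting distinct values, A + A = {-22, -18, -14, -8, -4, -3, 1, 5, 6, 11, 14, 15, 16, 18, 20, 24, 28, 33, 37, 50}, so |A + A| = 20. Thus K = 20/6 = 10/3. For comparison, the minimum possible |A + A| over all 6-element sets is 2·6 − 1 = 11 (so min K = 11/6), attained only by arithmetic progressions.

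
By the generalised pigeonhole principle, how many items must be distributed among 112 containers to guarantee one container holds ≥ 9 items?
n = (9 − 1)·112 + 1 = 897

By the generalised pigeonhole principle, to guarantee some box contains ≥ r objects we need more than (r − 1) · k objects total. Threshold: n = (r − 1) · k + 1. With r = 9 and k = 112: n = 8 · 112 + 1 = 896 + 1 = 897. For n = 896 = 8 · 112, we can put exactly 8 objects in every box, avoiding 9 in any single one — so 897 is tight.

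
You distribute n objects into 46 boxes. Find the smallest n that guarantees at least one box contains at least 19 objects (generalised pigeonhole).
n = (19 − 1)·46 + 1 = 829

By the generalised pigeonhole principle, to guarantee some box contains ≥ r objects we need more than (r − 1) · k objects total. Threshold: n = (r − 1) · k + 1. With r = 19 and k = 46: n = 18 · 46 + 1 = 828 + 1 = 829. For n = 828 = 18 · 46, we can put exactly 18 objects in every box, avoiding 19 in any single one — so 829 is tight.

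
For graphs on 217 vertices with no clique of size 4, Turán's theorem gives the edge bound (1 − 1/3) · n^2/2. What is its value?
Turán density bound = (2/3) · 217^2/2 = 47089/3 ≈ 15696.3333

Turán's theorem: ex(n, K_{r+1}) is achieved by the complete r-partite Turán graph T(n, r) with parts as balanced as possible, and is at most (1 − 1/r) · n^2/2. For r = 3, n = 217: the density bound is (2/3) · 47089/2 = 47089/3 ≈ 15696.3333. The integer-valued extremum is e(T(217, 3)) = 15696, which is strictly less than the density bound 47089/3 since 3 ∤ 217 (the parts of T(217, 3) cannot all be equal).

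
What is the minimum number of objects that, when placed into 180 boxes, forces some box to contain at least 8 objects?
n = (8 − 1)·180 + 1 = 1261

By the generalised pigeonhole principle, to guarantee some box contains ≥ r objects we need more than (r − 1) · k objects total. Threshold: n = (r − 1) · k + 1. With r = 8 and k = 180: n = 7 · 180 + 1 = 1260 + 1 = 1261. For n = 1260 = 7 · 180, we can put exactly 7 objects in every box, avoiding 8 in any single one — so 1261 is tight.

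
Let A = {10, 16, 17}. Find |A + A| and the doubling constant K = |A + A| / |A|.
K = |A + A| / |A| = 6/3 = 2

Enumerate A + A = {a + b : a, b ∈ A}. With |A| = 3, there are |A|^2 = 9 ordered sum pairs; collecting distinct values, A + A = {20, 26, 27, 32, 33, 34}, so |A + A| = 6. Thus K = 6/3 = 2. For comparison, the minimum possible |A + A| over all 3-element sets is 2·3 − 1 = 5 (so min K = 5/3), attained only by arithmetic progressions.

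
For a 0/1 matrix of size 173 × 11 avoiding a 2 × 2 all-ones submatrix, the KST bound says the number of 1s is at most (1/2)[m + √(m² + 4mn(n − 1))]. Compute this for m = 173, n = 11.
z(173, 11; 2, 2) ≤ (1/2)[173 + √(173² + 4·173·11·10)] = (1/2)[173 + √106049] = 249.3258

Kővári–Sós–Turán: let r_1, ..., r_173 be the row sums and z = Σ r_i the total number of 1s. Each pair of columns can share at most one row with both entries 1 (else a 2×2 all-ones block appears), so Σ_i C(r_i, 2) ≤ C(11, 2) = 55. By convexity Σ_i C(r_i, 2) ≥ 173·C(z/173, 2) = z(z − 173)/(2·173), giving z² − 173z − 173·11·10 ≤ 0 and hence z ≤ (1/2)[173 + √(29929 + 4·19030)] = (1/2)[173 + √106049] ≈ (1/2)(173 + 325.6517) = 249.3258.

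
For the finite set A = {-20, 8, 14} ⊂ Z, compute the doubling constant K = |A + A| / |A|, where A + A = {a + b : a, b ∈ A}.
K = |A + A| / |A| = 6/3 = 2

Enumerate A + A = {a + b : a, b ∈ A}. With |A| = 3, there are |A|^2 = 9 ordered sum pairs; collecting distinct values, A + A = {-40, -12, -6, 16, 22, 28}, so |A + A| = 6. Thus K = 6/3 = 2. For comparison, the minimum possible |A + A| over all 3-element sets is 2·3 − 1 = 5 (so min K = 5/3), attained only by arithmetic progressions.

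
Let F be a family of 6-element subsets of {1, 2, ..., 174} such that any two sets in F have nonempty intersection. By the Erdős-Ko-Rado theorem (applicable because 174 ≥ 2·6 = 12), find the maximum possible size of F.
max |F| = C(173, 5) = 1218218079

Erdős-Ko-Rado (1961): when n ≥ 2k, max |F| = C(n−1, k−1). The bound is attained by the star {A : i ∈ A} for any fixed i ∈ [n]. Here C(174−1, 6−1) = C(173, 5) = 1218218079.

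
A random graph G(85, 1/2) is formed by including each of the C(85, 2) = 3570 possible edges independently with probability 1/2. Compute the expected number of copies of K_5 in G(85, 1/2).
E[# K_5] = C(85, 5) · (1/2)^C(5, 2) = 32801517 / 2^10 ≈ 32032.731445

For each 5-subset S of vertices (there are C(85, 5) = 32801517 such S), let X_S = 1 if S induces a K_5 (all C(5, 2) = 10 edges present). Then P(X_S = 1) = (1/2)^10 = 1/1024. By linearity of expectation, E[# K_5] = C(85, 5) · (1/2)^10 = 32801517 / 1024 ≈ 32032.731445.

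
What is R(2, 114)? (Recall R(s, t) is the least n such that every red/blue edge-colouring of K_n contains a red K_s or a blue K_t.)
R(2, 114) = 114

R(2, k) = k for all k ≥ 2: in a 2-colouring of K_k, either some edge is red (a red K_2) or all edges are blue (a blue K_k). And K_{113} coloured all-blue has no blue K_114, so R(2, 114) > 113. Hence R(2, 114) = 114.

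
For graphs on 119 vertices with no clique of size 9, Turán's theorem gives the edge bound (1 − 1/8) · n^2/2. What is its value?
Turán density bound = (7/8) · 119^2/2 = 99127/16 ≈ 6195.4375

Turán's theorem: ex(n, K_{r+1}) is achieved by the complete r-partite Turán graph T(n, r) with parts as balanced as possible, and is at most (1 − 1/r) · n^2/2. For r = 8, n = 119: the density bound is (7/8) · 14161/2 = 99127/16 ≈ 6195.4375. The integer-valued extremum is e(T(119, 8)) = 6195, which is strictly less than the density bound 99127/16 since 8 ∤ 119 (the parts of T(119, 8) cannot all be equal).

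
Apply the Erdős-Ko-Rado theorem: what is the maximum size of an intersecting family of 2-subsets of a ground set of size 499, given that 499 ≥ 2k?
max |F| = C(498, 1) = 498

Erdős-Ko-Rado (1961): when n ≥ 2k, max |F| = C(n−1, k−1). The bound is attained by the star {A : i ∈ A} for any fixed i ∈ [n]. Here C(499−1, 2−1) = C(498, 1) = 498.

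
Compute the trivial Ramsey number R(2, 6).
R(2, 6) = 6

R(2, k) = k for all k ≥ 2: in a 2-colouring of K_k, either some edge is red (a red K_2) or all edges are blue (a blue K_k). And K_{5} coloured all-blue has no blue K_6, so R(2, 6) > 5. Hence R(2, 6) = 6.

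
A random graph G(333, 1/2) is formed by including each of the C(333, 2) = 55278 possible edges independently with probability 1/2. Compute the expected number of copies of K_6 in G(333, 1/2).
E[# K_6] = C(333, 6) · (1/2)^C(6, 2) = 1809928822548 / 2^15 = 452482205637/8192 ≈ 55234644.242798

For each 6-subset S of vertices (there are C(333, 6) = 1809928822548 such S), let X_S = 1 if S induces a K_6 (all C(6, 2) = 15 edges present). Then P(X_S = 1) = (1/2)^15 = 1/32768. By linearity of expectation, E[# K_6] = C(333, 6) · (1/2)^15 = 1809928822548 / 32768 = 452482205637/8192 ≈ 55234644.242798.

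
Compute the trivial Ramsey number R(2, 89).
R(2, 89) = 89

R(2, k) = k for all k ≥ 2: in a 2-colouring of K_k, either some edge is red (a red K_2) or all edges are blue (a blue K_k). And K_{88} coloured all-blue has no blue K_89, so R(2, 89) > 88. Hence R(2, 89) = 89.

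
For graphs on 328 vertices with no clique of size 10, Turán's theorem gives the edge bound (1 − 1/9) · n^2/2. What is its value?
Turán density bound = (8/9) · 328^2/2 = 430336/9 ≈ 47815.1111

Turán's theorem: ex(n, K_{r+1}) is achieved by the complete r-partite Turán graph T(n, r) with parts as balanced as possible, and is at most (1 − 1/r) · n^2/2. For r = 9, n = 328: the density bound is (8/9) · 107584/2 = 430336/9 ≈ 47815.1111. The integer-valued extremum is e(T(328, 9)) = 47814, which is strictly less than the density bound 430336/9 since 9 ∤ 328 (the parts of T(328, 9) cannot all be equal).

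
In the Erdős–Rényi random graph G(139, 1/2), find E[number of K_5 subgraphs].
E[# K_5] = C(139, 5) · (1/2)^C(5, 2) = 402073902 / 2^10 = 201036951/512 ≈ 392650.294922

For each 5-subset S of vertices (there are C(139, 5) = 402073902 such S), let X_S = 1 if S induces a K_5 (all C(5, 2) = 10 edges present). Then P(X_S = 1) = (1/2)^10 = 1/1024. By linearity of expectation, E[# K_5] = C(139, 5) · (1/2)^10 = 402073902 / 1024 = 201036951/512 ≈ 392650.294922.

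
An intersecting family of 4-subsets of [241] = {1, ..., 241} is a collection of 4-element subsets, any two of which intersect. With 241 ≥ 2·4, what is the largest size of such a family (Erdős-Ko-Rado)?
max |F| = C(240, 3) = 2275280

The Erdős-Ko-Rado theorem states: for n ≥ 2k, an intersecting family of k-subsets of an n-element set has size at most C(n − 1, k − 1), with equality for 'star' families {A ⊆ [n] : |A| = k, i ∈ A} (fix an element i). For n = 241, k = 4: C(240, 3) = 2275280.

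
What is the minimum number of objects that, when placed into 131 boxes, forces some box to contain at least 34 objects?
n = (34 − 1)·131 + 1 = 4324

By the generalised pigeonhole principle, to guarantee some box contains ≥ r objects we need more than (r − 1) · k objects total. Threshold: n = (r − 1) · k + 1. With r = 34 and k = 131: n = 33 · 131 + 1 = 4323 + 1 = 4324. For n = 4323 = 33 · 131, we can put exactly 33 objects in every box, avoiding 34 in any single one — so 4324 is tight.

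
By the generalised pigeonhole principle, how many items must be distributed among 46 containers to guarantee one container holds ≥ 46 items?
n = (46 − 1)·46 + 1 = 2071

By the generalised pigeonhole principle, to guarantee some box contains ≥ r objects we need more than (r − 1) · k objects total. Threshold: n = (r − 1) · k + 1. With r = 46 and k = 46: n = 45 · 46 + 1 = 2070 + 1 = 2071. For n = 2070 = 45 · 46, we can put exactly 45 objects in every box, avoiding 46 in any single one — so 2071 is tight.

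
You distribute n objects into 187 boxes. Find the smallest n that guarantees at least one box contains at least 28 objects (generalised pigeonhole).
n = (28 − 1)·187 + 1 = 5050

By the generalised pigeonhole principle, to guarantee some box contains ≥ r objects we need more than (r − 1) · k objects total. Threshold: n = (r − 1) · k + 1. With r = 28 and k = 187: n = 27 · 187 + 1 = 5049 + 1 = 5050. For n = 5049 = 27 · 187, we can put exactly 27 objects in every box, avoiding 28 in any single one — so 5050 is tight.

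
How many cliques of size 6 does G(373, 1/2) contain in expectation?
E[# K_6] = C(373, 6) · (1/2)^C(6, 2) = 3592271012232 / 2^15 = 449033876529/4096 ≈ 109627411.261963

For each 6-subset S of vertices (there are C(373, 6) = 3592271012232 such S), let X_S = 1 if S induces a K_6 (all C(6, 2) = 15 edges present). Then P(X_S = 1) = (1/2)^15 = 1/32768. By linearity of expectation, E[# K_6] = C(373, 6) · (1/2)^15 = 3592271012232 / 32768 = 449033876529/4096 ≈ 109627411.261963.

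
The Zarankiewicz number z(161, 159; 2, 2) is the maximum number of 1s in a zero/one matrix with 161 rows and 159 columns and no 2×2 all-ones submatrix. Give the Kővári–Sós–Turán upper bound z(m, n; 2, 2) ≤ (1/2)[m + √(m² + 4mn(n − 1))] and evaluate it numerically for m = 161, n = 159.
z(161, 159; 2, 2) ≤ (1/2)[161 + √(161² + 4·161·159·158)] = (1/2)[161 + √16204489] = 2093.24

Kővári–Sós–Turán: let r_1, ..., r_161 be the row sums and z = Σ r_i the total number of 1s. Each pair of columns can share at most one row with both entries 1 (else a 2×2 all-ones block appears), so Σ_i C(r_i, 2) ≤ C(159, 2) = 12561. By convexity Σ_i C(r_i, 2) ≥ 161·C(z/161, 2) = z(z − 161)/(2·161), giving z² − 161z − 161·159·158 ≤ 0 and hence z ≤ (1/2)[161 + √(25921 + 4·4044642)] = (1/2)[161 + √16204489] ≈ (1/2)(161 + 4025.48) = 2093.24.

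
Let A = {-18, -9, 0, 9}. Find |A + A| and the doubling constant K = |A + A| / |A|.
K = |A + A| / |A| = 7/4

Enumerate A + A = {a + b : a, b ∈ A}. With |A| = 4, there are |A|^2 = 16 ordered sum pairs; collecting distinct values, A + A = {-36, -27, -18, -9, 0, 9, 18}, so |A + A| = 7. Thus K = 7/4. Here |A + A| = 2|A| − 1 = 7, the minimum possible — so K = 7/4 is minimal, which holds iff A is an arithmetic progression.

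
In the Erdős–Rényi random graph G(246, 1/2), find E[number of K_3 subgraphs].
E[# K_3] = C(246, 3) · (1/2)^C(3, 2) = 2450980 / 2^3 = 612745/2 = 306372.5

For each 3-subset S of vertices (there are C(246, 3) = 2450980 such S), let X_S = 1 if S induces a K_3 (all C(3, 2) = 3 edges present). Then P(X_S = 1) = (1/2)^3 = 1/8. By linearity of expectation, E[# K_3] = C(246, 3) · (1/2)^3 = 2450980 / 8 = 612745/2 = 306372.5.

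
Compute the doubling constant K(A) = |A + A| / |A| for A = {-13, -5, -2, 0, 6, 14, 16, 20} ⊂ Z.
K = |A + A| / |A| = 31/8

Enumerate A + A = {a + b : a, b ∈ A}. With |A| = 8, there are |A|^2 = 64 ordered sum pairs; collecting distinct values, A + A = {-26, -18, -15, -13, -10, -7, -5, -4, -2, 0, 1, 3, 4, 6, 7, 9, 11, 12, 14, 15, 16, 18, 20, 22, 26, 28, 30, 32, 34, 36, 40}, so |A + A| = 31. Thus K = 31/8. For comparison, the minimum possible |A + A| over all 8-element sets is 2·8 − 1 = 15 (so min K = 15/8), attained only by arithmetic progressions.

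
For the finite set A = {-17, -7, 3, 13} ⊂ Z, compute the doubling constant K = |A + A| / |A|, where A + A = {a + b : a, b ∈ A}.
K = |A + A| / |A| = 7/4

Enumerate A + A = {a + b : a, b ∈ A}. With |A| = 4, there are |A|^2 = 16 ordered sum pairs; collecting distinct values, A + A = {-34, -24, -14, -4, 6, 16, 26}, so |A + A| = 7. Thus K = 7/4. Here |A + A| = 2|A| − 1 = 7, the minimum possible — so K = 7/4 is minimal, which holds iff A is an arithmetic progression.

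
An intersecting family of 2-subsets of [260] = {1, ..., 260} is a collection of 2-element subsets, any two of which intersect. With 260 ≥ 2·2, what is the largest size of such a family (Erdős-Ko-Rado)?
max |F| = C(259, 1) = 259

Erdős-Ko-Rado (1961): when n ≥ 2k, max |F| = C(n−1, k−1). The bound is attained by the star {A : i ∈ A} for any fixed i ∈ [n]. Here C(260−1, 2−1) = C(259, 1) = 259.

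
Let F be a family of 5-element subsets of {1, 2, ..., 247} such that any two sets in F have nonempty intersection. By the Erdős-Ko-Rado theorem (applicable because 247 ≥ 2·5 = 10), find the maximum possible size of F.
max |F| = C(246, 4) = 148897035

The Erdős-Ko-Rado theorem states: for n ≥ 2k, an intersecting family of k-subsets of an n-element set has size at most C(n − 1, k − 1), with equality for 'star' families {A ⊆ [n] : |A| = k, i ∈ A} (fix an element i). For n = 247, k = 5: C(246, 4) = 148897035.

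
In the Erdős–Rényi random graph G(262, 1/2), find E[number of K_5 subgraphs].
E[# K_5] = C(262, 5) · (1/2)^C(5, 2) = 9900414342 / 2^10 = 4950207171/512 ≈ 9668373.380859

For each 5-subset S of vertices (there are C(262, 5) = 9900414342 such S), let X_S = 1 if S induces a K_5 (all C(5, 2) = 10 edges present). Then P(X_S = 1) = (1/2)^10 = 1/1024. By linearity of expectation, E[# K_5] = C(262, 5) · (1/2)^10 = 9900414342 / 1024 = 4950207171/512 ≈ 9668373.380859.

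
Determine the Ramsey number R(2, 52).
R(2, 52) = 52

R(2, k) = k for all k ≥ 2: in a 2-colouring of K_k, either some edge is red (a red K_2) or all edges are blue (a blue K_k). And K_{51} coloured all-blue has no blue K_52, so R(2, 52) > 51. Hence R(2, 52) = 52.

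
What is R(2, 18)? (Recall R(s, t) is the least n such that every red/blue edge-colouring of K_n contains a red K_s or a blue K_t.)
R(2, 18) = 18

R(2, k) = k for all k ≥ 2: in a 2-colouring of K_k, either some edge is red (a red K_2) or all edges are blue (a blue K_k). And K_{17} coloured all-blue has no blue K_18, so R(2, 18) > 17. Hence R(2, 18) = 18.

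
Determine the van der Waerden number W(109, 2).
W(109, 2) = 109 + 1 = 110

A 2-term AP is any pair of integers, so a monochromatic 2-AP exists iff some colour is used at least twice. With 109 colours, the colouring i ↦ i on {1, ..., 109} uses each colour once, avoiding any monochromatic pair, so W(109, 2) > 109. For {1, ..., 110}, pigeonhole forces two integers of the same colour, which form a monochromatic 2-AP. Hence W(109, 2) = 110.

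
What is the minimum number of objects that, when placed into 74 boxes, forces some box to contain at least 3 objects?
n = (3 − 1)·74 + 1 = 149

By the generalised pigeonhole principle, to guarantee some box contains ≥ r objects we need more than (r − 1) · k objects total. Threshold: n = (r − 1) · k + 1. With r = 3 and k = 74: n = 2 · 74 + 1 = 148 + 1 = 149. For n = 148 = 2 · 74, we can put exactly 2 objects in every box, avoiding 3 in any single one — so 149 is tight.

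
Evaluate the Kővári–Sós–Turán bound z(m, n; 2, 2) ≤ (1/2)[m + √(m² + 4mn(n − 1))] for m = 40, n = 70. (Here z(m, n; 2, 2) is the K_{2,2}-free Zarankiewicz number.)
z(40, 70; 2, 2) ≤ (1/2)[40 + √(40² + 4·40·70·69)] = (1/2)[40 + √774400] = 460

Kővári–Sós–Turán: let r_1, ..., r_40 be the row sums and z = Σ r_i the total number of 1s. Each pair of columns can share at most one row with both entries 1 (else a 2×2 all-ones block appears), so Σ_i C(r_i, 2) ≤ C(70, 2) = 2415. By convexity Σ_i C(r_i, 2) ≥ 40·C(z/40, 2) = z(z − 40)/(2·40), giving z² − 40z − 40·70·69 ≤ 0 and hence z ≤ (1/2)[40 + √(1600 + 4·193200)] = (1/2)[40 + √774400] ≈ (1/2)(40 + 880) = 460.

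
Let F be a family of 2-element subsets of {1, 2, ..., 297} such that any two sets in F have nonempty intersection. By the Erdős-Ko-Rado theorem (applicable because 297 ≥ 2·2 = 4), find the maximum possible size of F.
max |F| = C(296, 1) = 296

Erdős-Ko-Rado (1961): when n ≥ 2k, max |F| = C(n−1, k−1). The bound is attained by the star {A : i ∈ A} for any fixed i ∈ [n]. Here C(297−1, 2−1) = C(296, 1) = 296.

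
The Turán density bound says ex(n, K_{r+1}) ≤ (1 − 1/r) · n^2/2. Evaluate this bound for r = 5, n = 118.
Turán density bound = (4/5) · 118^2/2 = 27848/5 ≈ 5569.6

Turán's theorem: ex(n, K_{r+1}) is achieved by the complete r-partite Turán graph T(n, r) with parts as balanced as possible, and is at most (1 − 1/r) · n^2/2. For r = 5, n = 118: the density bound is (4/5) · 13924/2 = 27848/5 ≈ 5569.6. The integer-valued extremum is e(T(118, 5)) = 5569, which is strictly less than the density bound 27848/5 since 5 ∤ 118 (the parts of T(118, 5) cannot all be equal).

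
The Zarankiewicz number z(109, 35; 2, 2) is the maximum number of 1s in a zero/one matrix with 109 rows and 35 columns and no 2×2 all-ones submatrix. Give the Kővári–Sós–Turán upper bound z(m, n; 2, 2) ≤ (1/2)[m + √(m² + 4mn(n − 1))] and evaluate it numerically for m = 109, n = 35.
z(109, 35; 2, 2) ≤ (1/2)[109 + √(109² + 4·109·35·34)] = (1/2)[109 + √530721] = 418.753

Kővári–Sós–Turán: let r_1, ..., r_109 be the row sums and z = Σ r_i the total number of 1s. Each pair of columns can share at most one row with both entries 1 (else a 2×2 all-ones block appears), so Σ_i C(r_i, 2) ≤ C(35, 2) = 595. By convexity Σ_i C(r_i, 2) ≥ 109·C(z/109, 2) = z(z − 109)/(2·109), giving z² − 109z − 109·35·34 ≤ 0 and hence z ≤ (1/2)[109 + √(11881 + 4·129710)] = (1/2)[109 + √530721] ≈ (1/2)(109 + 728.506) = 418.753.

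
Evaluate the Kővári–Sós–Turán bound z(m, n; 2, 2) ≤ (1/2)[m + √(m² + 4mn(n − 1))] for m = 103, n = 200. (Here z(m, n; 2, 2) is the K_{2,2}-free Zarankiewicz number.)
z(103, 200; 2, 2) ≤ (1/2)[103 + √(103² + 4·103·200·199)] = (1/2)[103 + √16408209] = 2076.8524

Kővári–Sós–Turán: let r_1, ..., r_103 be the row sums and z = Σ r_i the total number of 1s. Each pair of columns can share at most one row with both entries 1 (else a 2×2 all-ones block appears), so Σ_i C(r_i, 2) ≤ C(200, 2) = 19900. By convexity Σ_i C(r_i, 2) ≥ 103·C(z/103, 2) = z(z − 103)/(2·103), giving z² − 103z − 103·200·199 ≤ 0 and hence z ≤ (1/2)[103 + √(10609 + 4·4099400)] = (1/2)[103 + √16408209] ≈ (1/2)(103 + 4050.7048) = 2076.8524.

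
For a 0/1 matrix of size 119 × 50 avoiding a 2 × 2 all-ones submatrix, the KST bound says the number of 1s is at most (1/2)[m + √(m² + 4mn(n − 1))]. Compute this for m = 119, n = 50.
z(119, 50; 2, 2) ≤ (1/2)[119 + √(119² + 4·119·50·49)] = (1/2)[119 + √1180361] = 602.7221

Kővári–Sós–Turán: let r_1, ..., r_119 be the row sums and z = Σ r_i the total number of 1s. Each pair of columns can share at most one row with both entries 1 (else a 2×2 all-ones block appears), so Σ_i C(r_i, 2) ≤ C(50, 2) = 1225. By convexity Σ_i C(r_i, 2) ≥ 119·C(z/119, 2) = z(z − 119)/(2·119), giving z² − 119z − 119·50·49 ≤ 0 and hence z ≤ (1/2)[119 + √(14161 + 4·291550)] = (1/2)[119 + √1180361] ≈ (1/2)(119 + 1086.4442) = 602.7221.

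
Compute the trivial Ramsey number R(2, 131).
R(2, 131) = 131

R(2, k) = k for all k ≥ 2: in a 2-colouring of K_k, either some edge is red (a red K_2) or all edges are blue (a blue K_k). And K_{130} coloured all-blue has no blue K_131, so R(2, 131) > 130. Hence R(2, 131) = 131.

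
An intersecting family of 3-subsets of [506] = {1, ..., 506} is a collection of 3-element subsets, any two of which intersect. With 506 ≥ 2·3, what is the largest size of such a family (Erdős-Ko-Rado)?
max |F| = C(505, 2) = 127260

The Erdős-Ko-Rado theorem states: for n ≥ 2k, an intersecting family of k-subsets of an n-element set has size at most C(n − 1, k − 1), with equality for 'star' families {A ⊆ [n] : |A| = k, i ∈ A} (fix an element i). For n = 506, k = 3: C(505, 2) = 127260.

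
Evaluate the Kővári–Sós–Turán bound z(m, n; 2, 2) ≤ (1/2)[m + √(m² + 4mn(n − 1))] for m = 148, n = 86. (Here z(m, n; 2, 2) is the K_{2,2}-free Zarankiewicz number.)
z(148, 86; 2, 2) ≤ (1/2)[148 + √(148² + 4·148·86·85)] = (1/2)[148 + √4349424] = 1116.7636

Kővári–Sós–Turán: let r_1, ..., r_148 be the row sums and z = Σ r_i the total number of 1s. Each pair of columns can share at most one row with both entries 1 (else a 2×2 all-ones block appears), so Σ_i C(r_i, 2) ≤ C(86, 2) = 3655. By convexity Σ_i C(r_i, 2) ≥ 148·C(z/148, 2) = z(z − 148)/(2·148), giving z² − 148z − 148·86·85 ≤ 0 and hence z ≤ (1/2)[148 + √(21904 + 4·1081880)] = (1/2)[148 + √4349424] ≈ (1/2)(148 + 2085.5273) = 1116.7636.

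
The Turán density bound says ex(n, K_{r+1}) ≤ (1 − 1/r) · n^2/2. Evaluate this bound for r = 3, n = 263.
Turán density bound = (2/3) · 263^2/2 = 69169/3 ≈ 23056.3333

Turán's theorem: ex(n, K_{r+1}) is achieved by the complete r-partite Turán graph T(n, r) with parts as balanced as possible, and is at most (1 − 1/r) · n^2/2. For r = 3, n = 263: the density bound is (2/3) · 69169/2 = 69169/3 ≈ 23056.3333. The integer-valued extremum is e(T(263, 3)) = 23056, which is strictly less than the density bound 69169/3 since 3 ∤ 263 (the parts of T(263, 3) cannot all be equal).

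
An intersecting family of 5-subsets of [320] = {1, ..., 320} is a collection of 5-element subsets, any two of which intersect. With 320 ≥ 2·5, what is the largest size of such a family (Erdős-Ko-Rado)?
max |F| = C(319, 4) = 423402001

Erdős-Ko-Rado (1961): when n ≥ 2k, max |F| = C(n−1, k−1). The bound is attained by the star {A : i ∈ A} for any fixed i ∈ [n]. Here C(320−1, 5−1) = C(319, 4) = 423402001.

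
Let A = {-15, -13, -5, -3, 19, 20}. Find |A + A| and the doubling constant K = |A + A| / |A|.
K = |A + A| / |A| = 20/6 = 10/3

Enumerate A + A = {a + b : a, b ∈ A}. With |A| = 6, there are |A|^2 = 36 ordered sum pairs; collecting distinct values, A + A = {-30, -28, -26, -20, -18, -16, -10, -8, -6, 4, 5, 6, 7, 14, 15, 16, 17, 38, 39, 40}, so |A + A| = 20. Thus K = 20/6 = 10/3. For comparison, the minimum possible |A + A| over all 6-element sets is 2·6 − 1 = 11 (so min K = 11/6), attained only by arithmetic progressions.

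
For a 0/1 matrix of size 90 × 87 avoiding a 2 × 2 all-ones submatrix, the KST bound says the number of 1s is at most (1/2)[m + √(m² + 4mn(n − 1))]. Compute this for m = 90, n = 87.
z(90, 87; 2, 2) ≤ (1/2)[90 + √(90² + 4·90·87·86)] = (1/2)[90 + √2701620] = 866.8303

Kővári–Sós–Turán: let r_1, ..., r_90 be the row sums and z = Σ r_i the total number of 1s. Each pair of columns can share at most one row with both entries 1 (else a 2×2 all-ones block appears), so Σ_i C(r_i, 2) ≤ C(87, 2) = 3741. By convexity Σ_i C(r_i, 2) ≥ 90·C(z/90, 2) = z(z − 90)/(2·90), giving z² − 90z − 90·87·86 ≤ 0 and hence z ≤ (1/2)[90 + √(8100 + 4·673380)] = (1/2)[90 + √2701620] ≈ (1/2)(90 + 1643.6605) = 866.8303.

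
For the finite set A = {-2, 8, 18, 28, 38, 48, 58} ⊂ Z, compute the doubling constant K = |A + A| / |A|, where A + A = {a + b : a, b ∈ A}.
K = |A + A| / |A| = 13/7

Enumerate A + A = {a + b : a, b ∈ A}. With |A| = 7, there are |A|^2 = 49 ordered sum pairs; collecting distinct values, A + A = {-4, 6, 16, 26, 36, 46, 56, 66, 76, 86, 96, 106, 116}, so |A + A| = 13. Thus K = 13/7. Here |A + A| = 2|A| − 1 = 13, the minimum possible — so K = 13/7 is minimal, which holds iff A is an arithmetic progression.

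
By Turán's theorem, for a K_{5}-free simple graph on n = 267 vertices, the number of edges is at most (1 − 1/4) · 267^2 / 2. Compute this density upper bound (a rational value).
Turán density bound = (3/4) · 267^2/2 = 213867/8 ≈ 26733.375

Turán's theorem: ex(n, K_{r+1}) is achieved by the complete r-partite Turán graph T(n, r) with parts as balanced as possible, and is at most (1 − 1/r) · n^2/2. For r = 4, n = 267: the density bound is (3/4) · 71289/2 = 213867/8 ≈ 26733.375. The integer-valued extremum is e(T(267, 4)) = 26733, which is strictly less than the density bound 213867/8 since 4 ∤ 267 (the parts of T(267, 4) cannot all be equal).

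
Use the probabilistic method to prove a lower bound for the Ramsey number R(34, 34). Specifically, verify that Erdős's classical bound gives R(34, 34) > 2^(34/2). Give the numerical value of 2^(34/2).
2^(34/2) = 131072; so R(34, 34) > 131072

Colour each edge of K_n uniformly at random with red/blue. The expected number of monochromatic K_34 is C(n, 34) · 2 · 2^(−C(34,2)). If C(n, 34) · 2^(1 − C(34,2)) < 1, then with positive probability no monochromatic K_34 exists, so R(34, 34) > n. The standard estimate C(n, 34) ≤ n^34/34! shows this inequality holds whenever n ≤ 2^(34/2) (since 34! · 2^(C(34,2) − 1) > 2^(34^2/2) ≥ n^34). Hence R(34, 34) > 2^(34/2) = 131072.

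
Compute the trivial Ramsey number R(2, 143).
R(2, 143) = 143

R(2, k) = k for all k ≥ 2: in a 2-colouring of K_k, either some edge is red (a red K_2) or all edges are blue (a blue K_k). And K_{142} coloured all-blue has no blue K_143, so R(2, 143) > 142. Hence R(2, 143) = 143.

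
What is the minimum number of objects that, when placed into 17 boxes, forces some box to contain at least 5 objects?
n = (5 − 1)·17 + 1 = 69

By the generalised pigeonhole principle, to guarantee some box contains ≥ r objects we need more than (r − 1) · k objects total. Threshold: n = (r − 1) · k + 1. With r = 5 and k = 17: n = 4 · 17 + 1 = 68 + 1 = 69. For n = 68 = 4 · 17, we can put exactly 4 objects in every box, avoiding 5 in any single one — so 69 is tight.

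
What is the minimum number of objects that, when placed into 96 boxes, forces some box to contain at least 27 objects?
n = (27 − 1)·96 + 1 = 2497

By the generalised pigeonhole principle, to guarantee some box contains ≥ r objects we need more than (r − 1) · k objects total. Threshold: n = (r − 1) · k + 1. With r = 27 and k = 96: n = 26 · 96 + 1 = 2496 + 1 = 2497. For n = 2496 = 26 · 96, we can put exactly 26 objects in every box, avoiding 27 in any single one — so 2497 is tight.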